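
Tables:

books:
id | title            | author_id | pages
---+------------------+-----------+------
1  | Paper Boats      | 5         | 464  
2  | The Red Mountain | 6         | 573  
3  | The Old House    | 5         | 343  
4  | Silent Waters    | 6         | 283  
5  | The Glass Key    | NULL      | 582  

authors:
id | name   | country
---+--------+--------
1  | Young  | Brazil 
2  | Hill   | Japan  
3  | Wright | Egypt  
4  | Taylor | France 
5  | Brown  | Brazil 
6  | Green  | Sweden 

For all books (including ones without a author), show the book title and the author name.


LEFT JOIN keeps every row from books (the left table); where author_id has no match in authors, the author columns become NULL. Walk through each book:
  - book 1 (Paper Boats): author_id=5 -> matches Brown
  - book 2 (The Red Mountain): author_id=6 -> matches Green
  - book 3 (The Old House): author_id=5 -> matches Brown
  - book 4 (Silent Waters): author_id=6 -> matches Green
  - book 5 (The Glass Key): author_id=NULL, no match -> kept with NULL
All 5 rows appear; 1 has NULL author.

SQL:
SELECT a.title, b.name AS author
FROM books a
LEFT JOIN authors b ON a.author_id = b.id

Result:
title            | author
-----------------+-------
Paper Boats      | Brown 
The Red Mountain | Green 
The Old House    | Brown 
Silent Waters    | Green 
The Glass Key    | NULL  


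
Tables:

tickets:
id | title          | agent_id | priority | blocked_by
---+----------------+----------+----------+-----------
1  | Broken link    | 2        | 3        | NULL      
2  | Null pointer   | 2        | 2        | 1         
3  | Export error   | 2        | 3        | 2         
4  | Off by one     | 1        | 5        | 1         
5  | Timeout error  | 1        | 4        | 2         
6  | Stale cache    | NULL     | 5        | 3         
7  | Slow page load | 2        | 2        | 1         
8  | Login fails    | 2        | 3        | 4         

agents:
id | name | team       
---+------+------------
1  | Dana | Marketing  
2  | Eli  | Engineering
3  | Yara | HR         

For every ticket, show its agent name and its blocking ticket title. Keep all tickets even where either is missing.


Two LEFT JOINs from the same base table tickets: one to agents via agent_id, one to tickets itself via blocked_by. Both are LEFT so every ticket is preserved.
Match against agents:
  - ticket 1 (Broken link): agent_id=2 -> matches Eli
  - ticket 2 (Null pointer): agent_id=2 -> matches Eli
  - ticket 3 (Export error): agent_id=2 -> matches Eli
  - ticket 4 (Off by one): agent_id=1 -> matches Dana
  - ticket 5 (Timeout error): agent_id=1 -> matches Dana
  - ticket 6 (Stale cache): agent_id=NULL, no match -> kept with NULL
  - ticket 7 (Slow page load): agent_id=2 -> matches Eli
  - ticket 8 (Login fails): agent_id=2 -> matches Eli
Match against tickets (self):
  - ticket 1 (Broken link): blocked_by=NULL -> NULL
  - ticket 2 (Null pointer): blocked_by=1 -> Broken link
  - ticket 3 (Export error): blocked_by=2 -> Null pointer
  - ticket 4 (Off by one): blocked_by=1 -> Broken link
  - ticket 5 (Timeout error): blocked_by=2 -> Null pointer
  - ticket 6 (Stale cache): blocked_by=3 -> Export error
  - ticket 7 (Slow page load): blocked_by=1 -> Broken link
  - ticket 8 (Login fails): blocked_by=4 -> Off by one

SQL:
SELECT a.title, b.name AS agent, c.title AS blocked_by
FROM tickets a
LEFT JOIN agents b ON a.agent_id = b.id
LEFT JOIN tickets c ON a.blocked_by = c.id

Result:
title          | agent | blocked_by  
---------------+-------+-------------
Broken link    | Eli   | NULL        
Null pointer   | Eli   | Broken link 
Export error   | Eli   | Null pointer
Off by one     | Dana  | Broken link 
Timeout error  | Dana  | Null pointer
Stale cache    | NULL  | Export error
Slow page load | Eli   | Broken link 
Login fails    | Eli   | Off by one  


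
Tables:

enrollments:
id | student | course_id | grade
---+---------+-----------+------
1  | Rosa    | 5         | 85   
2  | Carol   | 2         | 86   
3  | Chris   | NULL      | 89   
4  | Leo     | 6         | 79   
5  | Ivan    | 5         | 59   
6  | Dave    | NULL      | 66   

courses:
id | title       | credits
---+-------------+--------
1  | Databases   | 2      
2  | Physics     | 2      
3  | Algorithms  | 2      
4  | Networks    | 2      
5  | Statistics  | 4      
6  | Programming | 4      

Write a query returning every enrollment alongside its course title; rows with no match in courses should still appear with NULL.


LEFT JOIN keeps every row from enrollments (the left table); where course_id has no match in courses, the course columns become NULL. Walk through each enrollment:
  - enrollment 1 (Rosa): course_id=5 -> matches Statistics
  - enrollment 2 (Carol): course_id=2 -> matches Physics
  - enrollment 3 (Chris): course_id=NULL, no match -> kept with NULL
  - enrollment 4 (Leo): course_id=6 -> matches Programming
  - enrollment 5 (Ivan): course_id=5 -> matches Statistics
  - enrollment 6 (Dave): course_id=NULL, no match -> kept with NULL
All 6 rows appear; 2 have NULL course.

SQL:
SELECT a.student, b.title AS course
FROM enrollments a
LEFT JOIN courses b ON a.course_id = b.id

Result:
student | course     
--------+------------
Rosa    | Statistics 
Carol   | Physics    
Chris   | NULL       
Leo     | Programming
Ivan    | Statistics 
Dave    | NULL       


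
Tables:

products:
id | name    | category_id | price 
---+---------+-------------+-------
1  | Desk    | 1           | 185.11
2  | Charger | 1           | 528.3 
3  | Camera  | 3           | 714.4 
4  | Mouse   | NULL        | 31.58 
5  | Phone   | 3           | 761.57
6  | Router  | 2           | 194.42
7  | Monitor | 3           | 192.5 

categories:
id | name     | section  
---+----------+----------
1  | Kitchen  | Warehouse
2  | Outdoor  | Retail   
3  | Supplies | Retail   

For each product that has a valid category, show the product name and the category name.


INNER JOIN keeps only products rows whose category_id matches an id in categories. Walk through each product:
  - product 1 (Desk): category_id=1 -> matches Kitchen
  - product 2 (Charger): category_id=1 -> matches Kitchen
  - product 3 (Camera): category_id=3 -> matches Supplies
  - product 4 (Mouse): category_id=NULL, no match -> dropped
  - product 5 (Phone): category_id=3 -> matches Supplies
  - product 6 (Router): category_id=2 -> matches Outdoor
  - product 7 (Monitor): category_id=3 -> matches Supplies
So 1 of 7 rows is dropped.

SQL:
SELECT a.name, b.name AS category
FROM products a
INNER JOIN categories b ON a.category_id = b.id

Result:
name    | category
--------+---------
Desk    | Kitchen 
Charger | Kitchen 
Camera  | Supplies
Phone   | Supplies
Router  | Outdoor 
Monitor | Supplies


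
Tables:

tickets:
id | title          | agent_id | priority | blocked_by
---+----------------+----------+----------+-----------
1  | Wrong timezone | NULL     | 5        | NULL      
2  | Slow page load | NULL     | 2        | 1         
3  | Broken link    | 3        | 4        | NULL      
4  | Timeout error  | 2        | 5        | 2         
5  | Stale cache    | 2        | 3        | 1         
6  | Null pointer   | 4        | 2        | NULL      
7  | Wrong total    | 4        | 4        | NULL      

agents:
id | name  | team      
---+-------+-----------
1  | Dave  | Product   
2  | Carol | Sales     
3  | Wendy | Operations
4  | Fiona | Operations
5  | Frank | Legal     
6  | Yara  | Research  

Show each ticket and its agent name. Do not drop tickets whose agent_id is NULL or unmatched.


LEFT JOIN keeps every row from tickets (the left table); where agent_id has no match in agents, the agent columns become NULL. Walk through each ticket:
  - ticket 1 (Wrong timezone): agent_id=NULL, no match -> kept with NULL
  - ticket 2 (Slow page load): agent_id=NULL, no match -> kept with NULL
  - ticket 3 (Broken link): agent_id=3 -> matches Wendy
  - ticket 4 (Timeout error): agent_id=2 -> matches Carol
  - ticket 5 (Stale cache): agent_id=2 -> matches Carol
  - ticket 6 (Null pointer): agent_id=4 -> matches Fiona
  - ticket 7 (Wrong total): agent_id=4 -> matches Fiona
All 7 rows appear; 2 have NULL agent.

SQL:
SELECT a.title, b.name AS agent
FROM tickets a
LEFT JOIN agents b ON a.agent_id = b.id

Result:
title          | agent
---------------+------
Wrong timezone | NULL 
Slow page load | NULL 
Broken link    | Wendy
Timeout error  | Carol
Stale cache    | Carol
Null pointer   | Fiona
Wrong total    | Fiona


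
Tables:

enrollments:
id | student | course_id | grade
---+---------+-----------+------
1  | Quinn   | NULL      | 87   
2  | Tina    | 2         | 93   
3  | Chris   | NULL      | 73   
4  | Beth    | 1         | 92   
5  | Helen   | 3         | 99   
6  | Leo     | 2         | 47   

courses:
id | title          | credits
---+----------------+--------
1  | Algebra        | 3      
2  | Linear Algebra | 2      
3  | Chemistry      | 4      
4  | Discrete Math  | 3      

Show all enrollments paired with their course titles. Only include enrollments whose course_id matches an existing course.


INNER JOIN keeps only enrollments rows whose course_id matches an id in courses. Walk through each enrollment:
  - enrollment 1 (Quinn): course_id=NULL, no match -> dropped
  - enrollment 2 (Tina): course_id=2 -> matches Linear Algebra
  - enrollment 3 (Chris): course_id=NULL, no match -> dropped
  - enrollment 4 (Beth): course_id=1 -> matches Algebra
  - enrollment 5 (Helen): course_id=3 -> matches Chemistry
  - enrollment 6 (Leo): course_id=2 -> matches Linear Algebra
So 2 of 6 rows are dropped.

SQL:
SELECT a.student, b.title AS course
FROM enrollments a
INNER JOIN courses b ON a.course_id = b.id

Result:
student | course        
--------+---------------
Tina    | Linear Algebra
Beth    | Algebra       
Helen   | Chemistry     
Leo     | Linear Algebra


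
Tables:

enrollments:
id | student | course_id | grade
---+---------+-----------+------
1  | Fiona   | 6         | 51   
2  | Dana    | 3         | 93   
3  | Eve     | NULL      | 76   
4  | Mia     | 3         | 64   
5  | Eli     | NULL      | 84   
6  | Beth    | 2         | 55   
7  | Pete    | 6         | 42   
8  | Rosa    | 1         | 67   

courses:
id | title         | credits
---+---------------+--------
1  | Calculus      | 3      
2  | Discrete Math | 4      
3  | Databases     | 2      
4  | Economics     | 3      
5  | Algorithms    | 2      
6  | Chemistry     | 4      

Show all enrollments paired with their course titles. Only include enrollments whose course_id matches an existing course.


INNER JOIN keeps only enrollments rows whose course_id matches an id in courses. Walk through each enrollment:
  - enrollment 1 (Fiona): course_id=6 -> matches Chemistry
  - enrollment 2 (Dana): course_id=3 -> matches Databases
  - enrollment 3 (Eve): course_id=NULL, no match -> dropped
  - enrollment 4 (Mia): course_id=3 -> matches Databases
  - enrollment 5 (Eli): course_id=NULL, no match -> dropped
  - enrollment 6 (Beth): course_id=2 -> matches Discrete Math
  - enrollment 7 (Pete): course_id=6 -> matches Chemistry
  - enrollment 8 (Rosa): course_id=1 -> matches Calculus
So 2 of 8 rows are dropped.

SQL:
SELECT a.student, b.title AS course
FROM enrollments a
INNER JOIN courses b ON a.course_id = b.id

Result:
student | course       
--------+--------------
Fiona   | Chemistry    
Dana    | Databases    
Mia     | Databases    
Beth    | Discrete Math
Pete    | Chemistry    
Rosa    | Calculus     


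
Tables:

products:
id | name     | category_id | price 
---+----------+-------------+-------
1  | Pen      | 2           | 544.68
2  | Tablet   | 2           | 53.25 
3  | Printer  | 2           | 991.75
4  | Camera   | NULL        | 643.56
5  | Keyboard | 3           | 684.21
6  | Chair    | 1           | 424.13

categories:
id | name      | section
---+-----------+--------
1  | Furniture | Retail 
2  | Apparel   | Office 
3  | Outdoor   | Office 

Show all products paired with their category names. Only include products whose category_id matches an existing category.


INNER JOIN keeps only products rows whose category_id matches an id in categories. Walk through each product:
  - product 1 (Pen): category_id=2 -> matches Apparel
  - product 2 (Tablet): category_id=2 -> matches Apparel
  - product 3 (Printer): category_id=2 -> matches Apparel
  - product 4 (Camera): category_id=NULL, no match -> dropped
  - product 5 (Keyboard): category_id=3 -> matches Outdoor
  - product 6 (Chair): category_id=1 -> matches Furniture
So 1 of 6 rows is dropped.

SQL:
SELECT a.name, b.name AS category
FROM products a
INNER JOIN categories b ON a.category_id = b.id

Result:
name     | category 
---------+----------
Pen      | Apparel  
Tablet   | Apparel  
Printer  | Apparel  
Keyboard | Outdoor  
Chair    | Furniture


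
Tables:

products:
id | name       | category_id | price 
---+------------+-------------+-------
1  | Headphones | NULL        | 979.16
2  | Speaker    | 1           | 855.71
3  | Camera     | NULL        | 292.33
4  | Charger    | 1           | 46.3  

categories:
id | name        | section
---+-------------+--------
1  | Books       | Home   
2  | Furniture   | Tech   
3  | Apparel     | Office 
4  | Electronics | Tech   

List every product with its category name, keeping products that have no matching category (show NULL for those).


LEFT JOIN keeps every row from products (the left table); where category_id has no match in categories, the category columns become NULL. Walk through each product:
  - product 1 (Headphones): category_id=NULL, no match -> kept with NULL
  - product 2 (Speaker): category_id=1 -> matches Books
  - product 3 (Camera): category_id=NULL, no match -> kept with NULL
  - product 4 (Charger): category_id=1 -> matches Books
All 4 rows appear; 2 have NULL category.

SQL:
SELECT a.name, b.name AS category
FROM products a
LEFT JOIN categories b ON a.category_id = b.id

Result:
name       | category
-----------+---------
Headphones | NULL    
Speaker    | Books   
Camera     | NULL    
Charger    | Books   


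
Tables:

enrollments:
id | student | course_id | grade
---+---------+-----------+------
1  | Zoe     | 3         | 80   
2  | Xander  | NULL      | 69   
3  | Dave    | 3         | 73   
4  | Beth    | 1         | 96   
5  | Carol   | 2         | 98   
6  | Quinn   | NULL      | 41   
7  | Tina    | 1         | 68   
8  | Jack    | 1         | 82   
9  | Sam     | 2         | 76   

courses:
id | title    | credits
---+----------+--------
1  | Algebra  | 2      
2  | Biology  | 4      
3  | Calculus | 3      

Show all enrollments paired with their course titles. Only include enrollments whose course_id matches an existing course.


INNER JOIN keeps only enrollments rows whose course_id matches an id in courses. Walk through each enrollment:
  - enrollment 1 (Zoe): course_id=3 -> matches Calculus
  - enrollment 2 (Xander): course_id=NULL, no match -> dropped
  - enrollment 3 (Dave): course_id=3 -> matches Calculus
  - enrollment 4 (Beth): course_id=1 -> matches Algebra
  - enrollment 5 (Carol): course_id=2 -> matches Biology
  - enrollment 6 (Quinn): course_id=NULL, no match -> dropped
  - enrollment 7 (Tina): course_id=1 -> matches Algebra
  - enrollment 8 (Jack): course_id=1 -> matches Algebra
  - enrollment 9 (Sam): course_id=2 -> matches Biology
So 2 of 9 rows are dropped.

SQL:
SELECT a.student, b.title AS course
FROM enrollments a
INNER JOIN courses b ON a.course_id = b.id

Result:
student | course  
--------+---------
Zoe     | Calculus
Dave    | Calculus
Beth    | Algebra 
Carol   | Biology 
Tina    | Algebra 
Jack    | Algebra 
Sam     | Biology 


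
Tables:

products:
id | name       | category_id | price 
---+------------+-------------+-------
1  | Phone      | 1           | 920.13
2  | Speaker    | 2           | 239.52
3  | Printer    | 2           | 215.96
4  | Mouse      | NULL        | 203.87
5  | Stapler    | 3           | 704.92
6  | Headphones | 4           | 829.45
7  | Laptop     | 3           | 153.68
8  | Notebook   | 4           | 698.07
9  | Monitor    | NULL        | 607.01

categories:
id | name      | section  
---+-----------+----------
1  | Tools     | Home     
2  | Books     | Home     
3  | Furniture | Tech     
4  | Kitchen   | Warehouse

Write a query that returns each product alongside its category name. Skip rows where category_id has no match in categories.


INNER JOIN keeps only products rows whose category_id matches an id in categories. Walk through each product:
  - product 1 (Phone): category_id=1 -> matches Tools
  - product 2 (Speaker): category_id=2 -> matches Books
  - product 3 (Printer): category_id=2 -> matches Books
  - product 4 (Mouse): category_id=NULL, no match -> dropped
  - product 5 (Stapler): category_id=3 -> matches Furniture
  - product 6 (Headphones): category_id=4 -> matches Kitchen
  - product 7 (Laptop): category_id=3 -> matches Furniture
  - product 8 (Notebook): category_id=4 -> matches Kitchen
  - product 9 (Monitor): category_id=NULL, no match -> dropped
So 2 of 9 rows are dropped.

SQL:
SELECT a.name, b.name AS category
FROM products a
INNER JOIN categories b ON a.category_id = b.id

Result:
name       | category 
-----------+----------
Phone      | Tools    
Speaker    | Books    
Printer    | Books    
Stapler    | Furniture
Headphones | Kitchen  
Laptop     | Furniture
Notebook   | Kitchen  


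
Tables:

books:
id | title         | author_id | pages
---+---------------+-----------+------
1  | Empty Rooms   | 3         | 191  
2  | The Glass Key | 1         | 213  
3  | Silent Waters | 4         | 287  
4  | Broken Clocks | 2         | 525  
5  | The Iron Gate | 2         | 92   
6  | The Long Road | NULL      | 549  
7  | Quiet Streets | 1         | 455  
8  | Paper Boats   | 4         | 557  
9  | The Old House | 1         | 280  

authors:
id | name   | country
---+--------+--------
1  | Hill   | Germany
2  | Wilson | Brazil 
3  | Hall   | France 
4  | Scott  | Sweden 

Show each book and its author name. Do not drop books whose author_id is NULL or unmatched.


LEFT JOIN keeps every row from books (the left table); where author_id has no match in authors, the author columns become NULL. Walk through each book:
  - book 1 (Empty Rooms): author_id=3 -> matches Hall
  - book 2 (The Glass Key): author_id=1 -> matches Hill
  - book 3 (Silent Waters): author_id=4 -> matches Scott
  - book 4 (Broken Clocks): author_id=2 -> matches Wilson
  - book 5 (The Iron Gate): author_id=2 -> matches Wilson
  - book 6 (The Long Road): author_id=NULL, no match -> kept with NULL
  - book 7 (Quiet Streets): author_id=1 -> matches Hill
  - book 8 (Paper Boats): author_id=4 -> matches Scott
  - book 9 (The Old House): author_id=1 -> matches Hill
All 9 rows appear; 1 has NULL author.

SQL:
SELECT a.title, b.name AS author
FROM books a
LEFT JOIN authors b ON a.author_id = b.id

Result:
title         | author
--------------+-------
Empty Rooms   | Hall  
The Glass Key | Hill  
Silent Waters | Scott 
Broken Clocks | Wilson
The Iron Gate | Wilson
The Long Road | NULL  
Quiet Streets | Hill  
Paper Boats   | Scott 
The Old House | Hill  


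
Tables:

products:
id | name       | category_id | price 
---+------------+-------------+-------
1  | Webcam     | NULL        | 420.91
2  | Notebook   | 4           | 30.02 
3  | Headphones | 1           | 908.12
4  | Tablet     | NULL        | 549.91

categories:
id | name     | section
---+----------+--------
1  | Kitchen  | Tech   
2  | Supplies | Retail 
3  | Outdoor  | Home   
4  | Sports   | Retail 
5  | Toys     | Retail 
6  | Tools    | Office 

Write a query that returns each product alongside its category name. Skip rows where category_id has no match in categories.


INNER JOIN keeps only products rows whose category_id matches an id in categories. Walk through each product:
  - product 1 (Webcam): category_id=NULL, no match -> dropped
  - product 2 (Notebook): category_id=4 -> matches Sports
  - product 3 (Headphones): category_id=1 -> matches Kitchen
  - product 4 (Tablet): category_id=NULL, no match -> dropped
So 2 of 4 rows are dropped.

SQL:
SELECT a.name, b.name AS category
FROM products a
INNER JOIN categories b ON a.category_id = b.id

Result:
name       | category
-----------+---------
Notebook   | Sports  
Headphones | Kitchen 


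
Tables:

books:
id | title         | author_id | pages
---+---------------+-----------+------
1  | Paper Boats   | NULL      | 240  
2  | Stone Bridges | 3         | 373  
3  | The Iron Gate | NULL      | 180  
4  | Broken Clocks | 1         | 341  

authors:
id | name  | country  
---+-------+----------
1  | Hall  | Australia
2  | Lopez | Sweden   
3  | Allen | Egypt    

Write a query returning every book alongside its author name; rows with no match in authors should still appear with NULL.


LEFT JOIN keeps every row from books (the left table); where author_id has no match in authors, the author columns become NULL. Walk through each book:
  - book 1 (Paper Boats): author_id=NULL, no match -> kept with NULL
  - book 2 (Stone Bridges): author_id=3 -> matches Allen
  - book 3 (The Iron Gate): author_id=NULL, no match -> kept with NULL
  - book 4 (Broken Clocks): author_id=1 -> matches Hall
All 4 rows appear; 2 have NULL author.

SQL:
SELECT a.title, b.name AS author
FROM books a
LEFT JOIN authors b ON a.author_id = b.id

Result:
title         | author
--------------+-------
Paper Boats   | NULL  
Stone Bridges | Allen 
The Iron Gate | NULL  
Broken Clocks | Hall  


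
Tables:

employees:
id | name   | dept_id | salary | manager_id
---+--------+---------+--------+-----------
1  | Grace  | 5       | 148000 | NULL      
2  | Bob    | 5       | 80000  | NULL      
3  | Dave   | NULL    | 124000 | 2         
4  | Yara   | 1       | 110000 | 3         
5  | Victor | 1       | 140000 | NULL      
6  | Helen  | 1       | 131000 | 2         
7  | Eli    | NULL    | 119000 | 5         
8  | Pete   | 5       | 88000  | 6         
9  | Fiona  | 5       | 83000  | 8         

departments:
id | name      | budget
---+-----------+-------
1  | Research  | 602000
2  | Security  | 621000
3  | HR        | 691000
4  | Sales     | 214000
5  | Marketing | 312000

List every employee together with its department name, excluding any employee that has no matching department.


INNER JOIN keeps only employees rows whose dept_id matches an id in departments. Walk through each employee:
  - employee 1 (Grace): dept_id=5 -> matches Marketing
  - employee 2 (Bob): dept_id=5 -> matches Marketing
  - employee 3 (Dave): dept_id=NULL, no match -> dropped
  - employee 4 (Yara): dept_id=1 -> matches Research
  - employee 5 (Victor): dept_id=1 -> matches Research
  - employee 6 (Helen): dept_id=1 -> matches Research
  - employee 7 (Eli): dept_id=NULL, no match -> dropped
  - employee 8 (Pete): dept_id=5 -> matches Marketing
  - employee 9 (Fiona): dept_id=5 -> matches Marketing
So 2 of 9 rows are dropped.

SQL:
SELECT a.name, b.name AS department
FROM employees a
INNER JOIN departments b ON a.dept_id = b.id

Result:
name   | department
-------+-----------
Grace  | Marketing 
Bob    | Marketing 
Yara   | Research  
Victor | Research  
Helen  | Research  
Pete   | Marketing 
Fiona  | Marketing 


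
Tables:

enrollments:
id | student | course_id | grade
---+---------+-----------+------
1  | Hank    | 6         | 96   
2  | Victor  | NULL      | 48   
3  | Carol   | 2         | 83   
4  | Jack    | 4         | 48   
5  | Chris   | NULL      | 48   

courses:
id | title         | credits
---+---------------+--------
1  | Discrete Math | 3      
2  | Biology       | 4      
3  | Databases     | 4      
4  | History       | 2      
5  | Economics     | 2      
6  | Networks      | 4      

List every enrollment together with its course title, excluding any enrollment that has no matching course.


INNER JOIN keeps only enrollments rows whose course_id matches an id in courses. Walk through each enrollment:
  - enrollment 1 (Hank): course_id=6 -> matches Networks
  - enrollment 2 (Victor): course_id=NULL, no match -> dropped
  - enrollment 3 (Carol): course_id=2 -> matches Biology
  - enrollment 4 (Jack): course_id=4 -> matches History
  - enrollment 5 (Chris): course_id=NULL, no match -> dropped
So 2 of 5 rows are dropped.

SQL:
SELECT a.student, b.title AS course
FROM enrollments a
INNER JOIN courses b ON a.course_id = b.id

Result:
student | course  
--------+---------
Hank    | Networks
Carol   | Biology 
Jack    | History 


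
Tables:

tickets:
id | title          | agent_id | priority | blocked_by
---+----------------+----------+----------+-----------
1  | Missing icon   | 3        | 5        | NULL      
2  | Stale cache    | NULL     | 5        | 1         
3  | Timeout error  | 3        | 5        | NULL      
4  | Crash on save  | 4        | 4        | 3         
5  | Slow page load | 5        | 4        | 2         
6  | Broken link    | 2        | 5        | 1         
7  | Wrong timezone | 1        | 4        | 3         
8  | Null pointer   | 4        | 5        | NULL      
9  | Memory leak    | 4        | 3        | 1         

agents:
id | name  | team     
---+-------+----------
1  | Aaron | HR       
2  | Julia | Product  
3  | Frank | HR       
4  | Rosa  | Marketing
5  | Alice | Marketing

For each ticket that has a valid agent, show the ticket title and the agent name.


INNER JOIN keeps only tickets rows whose agent_id matches an id in agents. Walk through each ticket:
  - ticket 1 (Missing icon): agent_id=3 -> matches Frank
  - ticket 2 (Stale cache): agent_id=NULL, no match -> dropped
  - ticket 3 (Timeout error): agent_id=3 -> matches Frank
  - ticket 4 (Crash on save): agent_id=4 -> matches Rosa
  - ticket 5 (Slow page load): agent_id=5 -> matches Alice
  - ticket 6 (Broken link): agent_id=2 -> matches Julia
  - ticket 7 (Wrong timezone): agent_id=1 -> matches Aaron
  - ticket 8 (Null pointer): agent_id=4 -> matches Rosa
  - ticket 9 (Memory leak): agent_id=4 -> matches Rosa
So 1 of 9 rows is dropped.

SQL:
SELECT a.title, b.name AS agent
FROM tickets a
INNER JOIN agents b ON a.agent_id = b.id

Result:
title          | agent
---------------+------
Missing icon   | Frank
Timeout error  | Frank
Crash on save  | Rosa 
Slow page load | Alice
Broken link    | Julia
Wrong timezone | Aaron
Null pointer   | Rosa 
Memory leak    | Rosa 


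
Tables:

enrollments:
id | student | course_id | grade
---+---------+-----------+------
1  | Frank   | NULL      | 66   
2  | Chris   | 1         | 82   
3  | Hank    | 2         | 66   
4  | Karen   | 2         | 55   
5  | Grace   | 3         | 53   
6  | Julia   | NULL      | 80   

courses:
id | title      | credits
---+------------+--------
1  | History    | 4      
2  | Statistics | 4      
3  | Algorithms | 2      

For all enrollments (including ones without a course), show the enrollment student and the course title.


LEFT JOIN keeps every row from enrollments (the left table); where course_id has no match in courses, the course columns become NULL. Walk through each enrollment:
  - enrollment 1 (Frank): course_id=NULL, no match -> kept with NULL
  - enrollment 2 (Chris): course_id=1 -> matches History
  - enrollment 3 (Hank): course_id=2 -> matches Statistics
  - enrollment 4 (Karen): course_id=2 -> matches Statistics
  - enrollment 5 (Grace): course_id=3 -> matches Algorithms
  - enrollment 6 (Julia): course_id=NULL, no match -> kept with NULL
All 6 rows appear; 2 have NULL course.

SQL:
SELECT a.student, b.title AS course
FROM enrollments a
LEFT JOIN courses b ON a.course_id = b.id

Result:
student | course    
--------+-----------
Frank   | NULL      
Chris   | History   
Hank    | Statistics
Karen   | Statistics
Grace   | Algorithms
Julia   | NULL      


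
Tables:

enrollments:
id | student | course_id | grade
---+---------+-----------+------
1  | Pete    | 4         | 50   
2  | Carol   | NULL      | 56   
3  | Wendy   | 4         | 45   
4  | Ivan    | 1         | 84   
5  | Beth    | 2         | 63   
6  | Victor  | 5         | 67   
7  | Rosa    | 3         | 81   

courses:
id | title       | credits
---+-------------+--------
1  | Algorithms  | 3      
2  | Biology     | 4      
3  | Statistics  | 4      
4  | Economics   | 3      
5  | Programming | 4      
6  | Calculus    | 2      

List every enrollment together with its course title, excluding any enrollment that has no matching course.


INNER JOIN keeps only enrollments rows whose course_id matches an id in courses. Walk through each enrollment:
  - enrollment 1 (Pete): course_id=4 -> matches Economics
  - enrollment 2 (Carol): course_id=NULL, no match -> dropped
  - enrollment 3 (Wendy): course_id=4 -> matches Economics
  - enrollment 4 (Ivan): course_id=1 -> matches Algorithms
  - enrollment 5 (Beth): course_id=2 -> matches Biology
  - enrollment 6 (Victor): course_id=5 -> matches Programming
  - enrollment 7 (Rosa): course_id=3 -> matches Statistics
So 1 of 7 rows is dropped.

SQL:
SELECT a.student, b.title AS course
FROM enrollments a
INNER JOIN courses b ON a.course_id = b.id

Result:
student | course     
--------+------------
Pete    | Economics  
Wendy   | Economics  
Ivan    | Algorithms 
Beth    | Biology    
Victor  | Programming
Rosa    | Statistics 


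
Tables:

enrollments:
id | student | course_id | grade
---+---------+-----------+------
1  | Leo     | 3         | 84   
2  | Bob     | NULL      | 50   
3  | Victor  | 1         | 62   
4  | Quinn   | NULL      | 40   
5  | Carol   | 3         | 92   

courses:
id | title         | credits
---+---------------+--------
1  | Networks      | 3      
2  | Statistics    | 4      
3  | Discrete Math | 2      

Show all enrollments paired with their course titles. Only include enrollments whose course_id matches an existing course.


INNER JOIN keeps only enrollments rows whose course_id matches an id in courses. Walk through each enrollment:
  - enrollment 1 (Leo): course_id=3 -> matches Discrete Math
  - enrollment 2 (Bob): course_id=NULL, no match -> dropped
  - enrollment 3 (Victor): course_id=1 -> matches Networks
  - enrollment 4 (Quinn): course_id=NULL, no match -> dropped
  - enrollment 5 (Carol): course_id=3 -> matches Discrete Math
So 2 of 5 rows are dropped.

SQL:
SELECT a.student, b.title AS course
FROM enrollments a
INNER JOIN courses b ON a.course_id = b.id

Result:
student | course       
--------+--------------
Leo     | Discrete Math
Victor  | Networks     
Carol   | Discrete Math


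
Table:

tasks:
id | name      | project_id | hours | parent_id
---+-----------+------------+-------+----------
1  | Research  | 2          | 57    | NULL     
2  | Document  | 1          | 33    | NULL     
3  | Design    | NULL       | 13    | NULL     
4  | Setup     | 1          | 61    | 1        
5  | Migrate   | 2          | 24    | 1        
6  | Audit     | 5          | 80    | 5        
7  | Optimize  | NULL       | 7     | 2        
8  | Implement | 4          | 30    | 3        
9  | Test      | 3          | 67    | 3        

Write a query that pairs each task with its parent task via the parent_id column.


This is a self-join: tasks is joined to a second copy of itself, matching each row's parent_id to another row's id. Use LEFT JOIN so rows with parent_id=NULL are kept.
  - task 1 (Research): parent_id=NULL -> NULL
  - task 2 (Document): parent_id=NULL -> NULL
  - task 3 (Design): parent_id=NULL -> NULL
  - task 4 (Setup): parent_id=1 -> Research
  - task 5 (Migrate): parent_id=1 -> Research
  - task 6 (Audit): parent_id=5 -> Migrate
  - task 7 (Optimize): parent_id=2 -> Document
  - task 8 (Implement): parent_id=3 -> Design
  - task 9 (Test): parent_id=3 -> Design

SQL:
SELECT a.name AS item, b.name AS parent
FROM tasks a
LEFT JOIN tasks b ON a.parent_id = b.id

Result:
item      | parent  
----------+---------
Research  | NULL    
Document  | NULL    
Design    | NULL    
Setup     | Research
Migrate   | Research
Audit     | Migrate 
Optimize  | Document
Implement | Design  
Test      | Design  


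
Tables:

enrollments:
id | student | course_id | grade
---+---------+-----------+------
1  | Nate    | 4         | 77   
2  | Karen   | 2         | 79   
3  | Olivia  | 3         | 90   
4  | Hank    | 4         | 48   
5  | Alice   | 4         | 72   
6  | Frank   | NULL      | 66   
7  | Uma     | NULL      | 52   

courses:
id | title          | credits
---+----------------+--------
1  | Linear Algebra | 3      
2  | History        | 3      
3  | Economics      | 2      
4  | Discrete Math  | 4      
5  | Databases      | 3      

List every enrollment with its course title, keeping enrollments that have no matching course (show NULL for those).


LEFT JOIN keeps every row from enrollments (the left table); where course_id has no match in courses, the course columns become NULL. Walk through each enrollment:
  - enrollment 1 (Nate): course_id=4 -> matches Discrete Math
  - enrollment 2 (Karen): course_id=2 -> matches History
  - enrollment 3 (Olivia): course_id=3 -> matches Economics
  - enrollment 4 (Hank): course_id=4 -> matches Discrete Math
  - enrollment 5 (Alice): course_id=4 -> matches Discrete Math
  - enrollment 6 (Frank): course_id=NULL, no match -> kept with NULL
  - enrollment 7 (Uma): course_id=NULL, no match -> kept with NULL
All 7 rows appear; 2 have NULL course.

SQL:
SELECT a.student, b.title AS course
FROM enrollments a
LEFT JOIN courses b ON a.course_id = b.id

Result:
student | course       
--------+--------------
Nate    | Discrete Math
Karen   | History      
Olivia  | Economics    
Hank    | Discrete Math
Alice   | Discrete Math
Frank   | NULL         
Uma     | NULL         


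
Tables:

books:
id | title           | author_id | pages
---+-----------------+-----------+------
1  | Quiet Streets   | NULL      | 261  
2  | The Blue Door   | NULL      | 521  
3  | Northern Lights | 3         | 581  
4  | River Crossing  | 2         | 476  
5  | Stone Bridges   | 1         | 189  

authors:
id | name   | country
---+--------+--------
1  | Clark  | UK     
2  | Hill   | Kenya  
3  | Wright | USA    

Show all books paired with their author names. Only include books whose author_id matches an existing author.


INNER JOIN keeps only books rows whose author_id matches an id in authors. Walk through each book:
  - book 1 (Quiet Streets): author_id=NULL, no match -> dropped
  - book 2 (The Blue Door): author_id=NULL, no match -> dropped
  - book 3 (Northern Lights): author_id=3 -> matches Wright
  - book 4 (River Crossing): author_id=2 -> matches Hill
  - book 5 (Stone Bridges): author_id=1 -> matches Clark
So 2 of 5 rows are dropped.

SQL:
SELECT a.title, b.name AS author
FROM books a
INNER JOIN authors b ON a.author_id = b.id

Result:
title           | author
----------------+-------
Northern Lights | Wright
River Crossing  | Hill  
Stone Bridges   | Clark 


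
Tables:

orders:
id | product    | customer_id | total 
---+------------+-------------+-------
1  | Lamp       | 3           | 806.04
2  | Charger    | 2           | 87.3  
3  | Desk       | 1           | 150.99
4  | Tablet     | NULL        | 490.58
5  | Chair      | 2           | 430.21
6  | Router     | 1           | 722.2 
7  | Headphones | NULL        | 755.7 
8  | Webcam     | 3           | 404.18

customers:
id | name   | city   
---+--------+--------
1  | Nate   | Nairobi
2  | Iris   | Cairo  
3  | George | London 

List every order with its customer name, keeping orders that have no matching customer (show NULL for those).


LEFT JOIN keeps every row from orders (the left table); where customer_id has no match in customers, the customer columns become NULL. Walk through each order:
  - order 1 (Lamp): customer_id=3 -> matches George
  - order 2 (Charger): customer_id=2 -> matches Iris
  - order 3 (Desk): customer_id=1 -> matches Nate
  - order 4 (Tablet): customer_id=NULL, no match -> kept with NULL
  - order 5 (Chair): customer_id=2 -> matches Iris
  - order 6 (Router): customer_id=1 -> matches Nate
  - order 7 (Headphones): customer_id=NULL, no match -> kept with NULL
  - order 8 (Webcam): customer_id=3 -> matches George
All 8 rows appear; 2 have NULL customer.

SQL:
SELECT a.product, b.name AS customer
FROM orders a
LEFT JOIN customers b ON a.customer_id = b.id

Result:
product    | customer
-----------+---------
Lamp       | George  
Charger    | Iris    
Desk       | Nate    
Tablet     | NULL    
Chair      | Iris    
Router     | Nate    
Headphones | NULL    
Webcam     | George  


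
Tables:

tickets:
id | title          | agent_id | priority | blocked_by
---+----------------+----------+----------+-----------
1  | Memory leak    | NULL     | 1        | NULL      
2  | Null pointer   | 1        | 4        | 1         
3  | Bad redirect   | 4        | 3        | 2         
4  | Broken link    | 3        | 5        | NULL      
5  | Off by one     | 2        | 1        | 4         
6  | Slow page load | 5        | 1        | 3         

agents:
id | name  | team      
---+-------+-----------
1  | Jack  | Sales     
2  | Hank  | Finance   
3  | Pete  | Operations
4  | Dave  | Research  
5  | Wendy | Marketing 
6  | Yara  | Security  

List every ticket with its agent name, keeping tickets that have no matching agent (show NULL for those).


LEFT JOIN keeps every row from tickets (the left table); where agent_id has no match in agents, the agent columns become NULL. Walk through each ticket:
  - ticket 1 (Memory leak): agent_id=NULL, no match -> kept with NULL
  - ticket 2 (Null pointer): agent_id=1 -> matches Jack
  - ticket 3 (Bad redirect): agent_id=4 -> matches Dave
  - ticket 4 (Broken link): agent_id=3 -> matches Pete
  - ticket 5 (Off by one): agent_id=2 -> matches Hank
  - ticket 6 (Slow page load): agent_id=5 -> matches Wendy
All 6 rows appear; 1 has NULL agent.

SQL:
SELECT a.title, b.name AS agent
FROM tickets a
LEFT JOIN agents b ON a.agent_id = b.id

Result:
title          | agent
---------------+------
Memory leak    | NULL 
Null pointer   | Jack 
Bad redirect   | Dave 
Broken link    | Pete 
Off by one     | Hank 
Slow page load | Wendy


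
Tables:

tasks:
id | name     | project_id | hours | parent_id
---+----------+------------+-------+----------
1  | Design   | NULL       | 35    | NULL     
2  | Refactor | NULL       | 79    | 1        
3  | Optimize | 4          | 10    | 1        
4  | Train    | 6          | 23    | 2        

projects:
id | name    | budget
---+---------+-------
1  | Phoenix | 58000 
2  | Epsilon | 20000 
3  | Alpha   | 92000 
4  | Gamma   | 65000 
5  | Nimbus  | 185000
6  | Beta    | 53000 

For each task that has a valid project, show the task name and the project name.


INNER JOIN keeps only tasks rows whose project_id matches an id in projects. Walk through each task:
  - task 1 (Design): project_id=NULL, no match -> dropped
  - task 2 (Refactor): project_id=NULL, no match -> dropped
  - task 3 (Optimize): project_id=4 -> matches Gamma
  - task 4 (Train): project_id=6 -> matches Beta
So 2 of 4 rows are dropped.

SQL:
SELECT a.name, b.name AS project
FROM tasks a
INNER JOIN projects b ON a.project_id = b.id

Result:
name     | project
---------+--------
Optimize | Gamma  
Train    | Beta   


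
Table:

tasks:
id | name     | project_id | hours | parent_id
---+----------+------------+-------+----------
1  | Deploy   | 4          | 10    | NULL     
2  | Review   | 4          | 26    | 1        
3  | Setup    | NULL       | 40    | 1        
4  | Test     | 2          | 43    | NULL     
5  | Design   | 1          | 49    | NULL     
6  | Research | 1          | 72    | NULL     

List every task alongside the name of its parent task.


This is a self-join: tasks is joined to a second copy of itself, matching each row's parent_id to another row's id. Use LEFT JOIN so rows with parent_id=NULL are kept.
  - task 1 (Deploy): parent_id=NULL -> NULL
  - task 2 (Review): parent_id=1 -> Deploy
  - task 3 (Setup): parent_id=1 -> Deploy
  - task 4 (Test): parent_id=NULL -> NULL
  - task 5 (Design): parent_id=NULL -> NULL
  - task 6 (Research): parent_id=NULL -> NULL

SQL:
SELECT a.name AS item, b.name AS parent
FROM tasks a
LEFT JOIN tasks b ON a.parent_id = b.id

Result:
item     | parent
---------+-------
Deploy   | NULL  
Review   | Deploy
Setup    | Deploy
Test     | NULL  
Design   | NULL  
Research | NULL  


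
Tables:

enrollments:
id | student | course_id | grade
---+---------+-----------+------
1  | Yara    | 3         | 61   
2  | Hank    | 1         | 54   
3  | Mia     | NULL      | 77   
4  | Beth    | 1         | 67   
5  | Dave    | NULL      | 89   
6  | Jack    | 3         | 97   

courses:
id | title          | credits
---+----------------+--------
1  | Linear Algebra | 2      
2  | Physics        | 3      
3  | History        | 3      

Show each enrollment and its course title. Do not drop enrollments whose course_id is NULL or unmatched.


LEFT JOIN keeps every row from enrollments (the left table); where course_id has no match in courses, the course columns become NULL. Walk through each enrollment:
  - enrollment 1 (Yara): course_id=3 -> matches History
  - enrollment 2 (Hank): course_id=1 -> matches Linear Algebra
  - enrollment 3 (Mia): course_id=NULL, no match -> kept with NULL
  - enrollment 4 (Beth): course_id=1 -> matches Linear Algebra
  - enrollment 5 (Dave): course_id=NULL, no match -> kept with NULL
  - enrollment 6 (Jack): course_id=3 -> matches History
All 6 rows appear; 2 have NULL course.

SQL:
SELECT a.student, b.title AS course
FROM enrollments a
LEFT JOIN courses b ON a.course_id = b.id

Result:
student | course        
--------+---------------
Yara    | History       
Hank    | Linear Algebra
Mia     | NULL          
Beth    | Linear Algebra
Dave    | NULL          
Jack    | History       
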